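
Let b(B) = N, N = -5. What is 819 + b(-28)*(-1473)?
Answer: 8184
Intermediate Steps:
b(B) = -5
819 + b(-28)*(-1473) = 819 - 5*(-1473) = 819 + 7365 = 8184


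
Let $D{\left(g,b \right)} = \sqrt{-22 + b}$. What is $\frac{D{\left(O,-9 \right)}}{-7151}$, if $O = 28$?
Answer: $- \frac{i \sqrt{31}}{7151} \approx - 0.0007786 i$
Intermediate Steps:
$\frac{D{\left(O,-9 \right)}}{-7151} = \frac{\sqrt{-22 - 9}}{-7151} = \sqrt{-31} \left(- \frac{1}{7151}\right) = i \sqrt{31} \left(- \frac{1}{7151}\right) = - \frac{i \sqrt{31}}{7151}$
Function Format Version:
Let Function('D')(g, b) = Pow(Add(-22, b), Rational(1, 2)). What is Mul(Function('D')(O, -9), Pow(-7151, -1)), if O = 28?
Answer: Mul(Rational(-1, 7151), I, Pow(31, Rational(1, 2))) ≈ Mul(-0.00077860, I)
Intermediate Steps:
Mul(Function('D')(O, -9), Pow(-7151, -1)) = Mul(Pow(Add(-22, -9), Rational(1, 2)), Pow(-7151, -1)) = Mul(Pow(-31, Rational(1, 2)), Rational(-1, 7151)) = Mul(Mul(I, Pow(31, Rational(1, 2))), Rational(-1, 7151)) = Mul(Rational(-1, 7151), I, Pow(31, Rational(1, 2)))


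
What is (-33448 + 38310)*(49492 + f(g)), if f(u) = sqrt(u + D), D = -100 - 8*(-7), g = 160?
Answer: 240630104 + 9724*sqrt(29) ≈ 2.4068e+8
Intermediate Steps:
D = -44 (D = -100 + 56 = -44)
f(u) = sqrt(-44 + u) (f(u) = sqrt(u - 44) = sqrt(-44 + u))
(-33448 + 38310)*(49492 + f(g)) = (-33448 + 38310)*(49492 + sqrt(-44 + 160)) = 4862*(49492 + sqrt(116)) = 4862*(49492 + 2*sqrt(29)) = 240630104 + 9724*sqrt(29)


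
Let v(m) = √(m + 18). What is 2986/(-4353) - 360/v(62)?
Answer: -2986/4353 - 18*√5 ≈ -40.935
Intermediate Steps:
v(m) = √(18 + m)
2986/(-4353) - 360/v(62) = 2986/(-4353) - 360/√(18 + 62) = 2986*(-1/4353) - 360*√5/20 = -2986/4353 - 360*√5/20 = -2986/4353 - 18*√5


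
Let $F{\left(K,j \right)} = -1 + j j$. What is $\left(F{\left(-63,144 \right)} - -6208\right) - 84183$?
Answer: $-57240$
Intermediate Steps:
$F{\left(K,j \right)} = -1 + j^{2}$
$\left(F{\left(-63,144 \right)} - -6208\right) - 84183 = \left(\left(-1 + 144^{2}\right) - -6208\right) - 84183 = \left(\left(-1 + 20736\right) + \left(-164 + 6372\right)\right) - 84183 = \left(20735 + 6208\right) - 84183 = 26943 - 84183 = -57240$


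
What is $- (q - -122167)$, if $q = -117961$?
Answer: $-4206$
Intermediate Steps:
$- (q - -122167) = - (-117961 - -122167) = - (-117961 + 122167) = \left(-1\right) 4206 = -4206$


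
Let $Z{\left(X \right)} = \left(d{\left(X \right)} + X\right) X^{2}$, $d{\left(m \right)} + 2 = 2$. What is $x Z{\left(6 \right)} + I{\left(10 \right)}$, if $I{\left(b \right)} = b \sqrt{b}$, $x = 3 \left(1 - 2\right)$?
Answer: $-648 + 10 \sqrt{10} \approx -616.38$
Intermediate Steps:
$x = -3$ ($x = 3 \left(-1\right) = -3$)
$d{\left(m \right)} = 0$ ($d{\left(m \right)} = -2 + 2 = 0$)
$Z{\left(X \right)} = X^{3}$ ($Z{\left(X \right)} = \left(0 + X\right) X^{2} = X X^{2} = X^{3}$)
$I{\left(b \right)} = b^{\frac{3}{2}}$
$x Z{\left(6 \right)} + I{\left(10 \right)} = - 3 \cdot 6^{3} + 10^{\frac{3}{2}} = \left(-3\right) 216 + 10 \sqrt{10} = -648 + 10 \sqrt{10}$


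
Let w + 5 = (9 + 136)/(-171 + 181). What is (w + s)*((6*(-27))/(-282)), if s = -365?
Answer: -19197/94 ≈ -204.22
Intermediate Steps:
w = 19/2 (w = -5 + (9 + 136)/(-171 + 181) = -5 + 145/10 = -5 + 145*(⅒) = -5 + 29/2 = 19/2 ≈ 9.5000)
(w + s)*((6*(-27))/(-282)) = (19/2 - 365)*((6*(-27))/(-282)) = -(-57591)*(-1)/282 = -711/2*27/47 = -19197/94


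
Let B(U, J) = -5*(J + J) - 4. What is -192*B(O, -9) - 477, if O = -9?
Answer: -16989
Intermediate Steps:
B(U, J) = -4 - 10*J (B(U, J) = -10*J - 4 = -4 - 10*J)
-192*B(O, -9) - 477 = -192*(-4 - 10*(-9)) - 477 = -192*(-4 + 90) - 477 = -192*86 - 477 = -16512 - 477 = -16989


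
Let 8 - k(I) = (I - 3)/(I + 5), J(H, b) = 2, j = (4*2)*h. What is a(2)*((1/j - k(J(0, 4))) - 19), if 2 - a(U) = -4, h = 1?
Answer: -4539/28 ≈ -162.11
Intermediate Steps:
a(U) = 6 (a(U) = 2 - 1*(-4) = 2 + 4 = 6)
j = 8 (j = (4*2)*1 = 8*1 = 8)
k(I) = 8 - (-3 + I)/(5 + I) (k(I) = 8 - (I - 3)/(I + 5) = 8 - (-3 + I)/(5 + I))
a(2)*((1/j - k(J(0, 4))) - 19) = 6*((1/8 - (43 + 7*2)/(5 + 2)) - 19) = 6*((⅛ - (43 + 14)/7) - 19) = 6*((⅛ - 57/7) - 19) = 6*(-449/56 - 19) = 6*(-1513/56) = -4539/28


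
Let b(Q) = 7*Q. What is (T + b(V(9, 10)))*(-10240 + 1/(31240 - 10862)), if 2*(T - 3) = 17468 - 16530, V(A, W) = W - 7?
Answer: -102874664467/20378 ≈ -5.0483e+6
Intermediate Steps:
V(A, W) = -7 + W
T = 472 (T = 3 + (17468 - 16530)/2 = 3 + (1/2)*938 = 3 + 469 = 472)
(T + b(V(9, 10)))*(-10240 + 1/(31240 - 10862)) = (472 + 7*(-7 + 10))*(-10240 + 1/(31240 - 10862)) = (472 + 7*3)*(-10240 + 1/20378) = (472 + 21)*(-10240 + 1/20378) = 493*(-208670719/20378) = -102874664467/20378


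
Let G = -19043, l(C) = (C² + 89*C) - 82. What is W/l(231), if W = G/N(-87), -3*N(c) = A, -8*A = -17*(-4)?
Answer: -57129/627623 ≈ -0.091024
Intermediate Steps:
l(C) = -82 + C² + 89*C
A = -17/2 (A = -(-17)*(-4)/8 = -⅛*68 = -17/2 ≈ -8.5000)
N(c) = 17/6 (N(c) = -⅓*(-17/2) = 17/6)
W = -114258/17 (W = -19043/17/6 = -19043*6/17 = -114258/17 ≈ -6721.1)
W/l(231) = -114258/(17*(-82 + 231² + 89*231)) = -114258/(17*(-82 + 53361 + 20559)) = -114258/17/73838 = -114258/17*1/73838 = -57129/627623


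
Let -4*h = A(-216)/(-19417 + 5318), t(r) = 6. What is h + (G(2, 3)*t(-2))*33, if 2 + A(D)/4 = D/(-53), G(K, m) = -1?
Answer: -147954796/747247 ≈ -198.00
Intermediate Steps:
A(D) = -8 - 4*D/53 (A(D) = -8 + 4*(D/(-53)) = -8 + 4*(D*(-1/53)) = -8 + 4*(-D/53) = -8 - 4*D/53)
h = 110/747247 (h = -(-8 - 4/53*(-216))/(4*(-19417 + 5318)) = -(-8 + 864/53)/(4*(-14099)) = -110*(-1)/(53*14099) = -¼*(-440/747247) = 110/747247 ≈ 0.00014721)
h + (G(2, 3)*t(-2))*33 = 110/747247 - 1*6*33 = 110/747247 - 6*33 = 110/747247 - 198 = -147954796/747247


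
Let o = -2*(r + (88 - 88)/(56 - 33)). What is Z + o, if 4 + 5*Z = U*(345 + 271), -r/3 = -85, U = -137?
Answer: -86946/5 ≈ -17389.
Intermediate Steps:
r = 255 (r = -3*(-85) = 255)
o = -510 (o = -2*(255 + (88 - 88)/(56 - 33)) = -2*(255 + 0/23) = -2*(255 + 0*(1/23)) = -2*(255 + 0) = -2*255 = -510)
Z = -84396/5 (Z = -4/5 + (-137*(345 + 271))/5 = -4/5 + (-137*616)/5 = -4/5 + (1/5)*(-84392) = -4/5 - 84392/5 = -84396/5 ≈ -16879.)
Z + o = -84396/5 - 510 = -86946/5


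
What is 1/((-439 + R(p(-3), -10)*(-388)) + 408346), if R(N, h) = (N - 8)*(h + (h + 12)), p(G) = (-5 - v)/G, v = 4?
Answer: 1/392387 ≈ 2.5485e-6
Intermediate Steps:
p(G) = -9/G (p(G) = (-5 - 1*4)/G = (-5 - 4)/G = -9/G)
R(N, h) = (-8 + N)*(12 + 2*h) (R(N, h) = (-8 + N)*(h + (12 + h)) = (-8 + N)*(12 + 2*h))
1/((-439 + R(p(-3), -10)*(-388)) + 408346) = 1/((-439 + (-96 - 16*(-10) + 12*(-9/(-3)) + 2*(-9/(-3))*(-10))*(-388)) + 408346) = 1/((-439 + (-96 + 160 + 12*(-9*(-⅓)) + 2*(-9*(-⅓))*(-10))*(-388)) + 408346) = 1/((-439 + (-96 + 160 + 12*3 + 2*3*(-10))*(-388)) + 408346) = 1/((-439 + (-96 + 160 + 36 - 60)*(-388)) + 408346) = 1/((-439 + 40*(-388)) + 408346) = 1/((-439 - 15520) + 408346) = 1/(-15959 + 408346) = 1/392387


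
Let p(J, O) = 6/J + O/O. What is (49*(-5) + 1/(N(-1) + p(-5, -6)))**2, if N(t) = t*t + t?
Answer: 62500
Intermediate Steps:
N(t) = t + t**2 (N(t) = t**2 + t = t + t**2)
p(J, O) = 1 + 6/J (p(J, O) = 6/J + 1 = 1 + 6/J)
(49*(-5) + 1/(N(-1) + p(-5, -6)))**2 = (49*(-5) + 1/(-(1 - 1) + (6 - 5)/(-5)))**2 = (-245 + 1/(-1*0 - 1/5*1))**2 = (-245 + 1/(0 - 1/5))**2 = (-245 + 1/(-1/5))**2 = (-245 - 5)**2 = (-250)**2 = 62500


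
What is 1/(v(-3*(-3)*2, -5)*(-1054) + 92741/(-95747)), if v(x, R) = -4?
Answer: 95747/403576611 ≈ 0.00023725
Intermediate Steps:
1/(v(-3*(-3)*2, -5)*(-1054) + 92741/(-95747)) = 1/(-4*(-1054) + 92741/(-95747)) = 1/(4216 + 92741*(-1/95747)) = 1/(4216 - 92741/95747) = 1/(403576611/95747) = 95747/403576611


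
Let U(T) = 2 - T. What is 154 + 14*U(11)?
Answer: 28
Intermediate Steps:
154 + 14*U(11) = 154 + 14*(2 - 1*11) = 154 + 14*(2 - 11) = 154 + 14*(-9) = 154 - 126 = 28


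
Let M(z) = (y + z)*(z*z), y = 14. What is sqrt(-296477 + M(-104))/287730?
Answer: I*sqrt(1269917)/287730 ≈ 0.0039165*I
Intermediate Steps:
M(z) = z**2*(14 + z) (M(z) = (14 + z)*(z*z) = (14 + z)*z**2 = z**2*(14 + z))
sqrt(-296477 + M(-104))/287730 = sqrt(-296477 + (-104)**2*(14 - 104))/287730 = sqrt(-296477 + 10816*(-90))*(1/287730) = sqrt(-296477 - 973440)*(1/287730) = sqrt(-1269917)*(1/287730) = (I*sqrt(1269917))*(1/287730) = I*sqrt(1269917)/287730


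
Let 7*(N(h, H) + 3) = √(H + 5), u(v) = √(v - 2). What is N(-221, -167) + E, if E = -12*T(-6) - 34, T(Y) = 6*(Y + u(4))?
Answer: 395 + 9*√2*(-56 + I)/7 ≈ 293.18 + 1.8183*I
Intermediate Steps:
u(v) = √(-2 + v)
N(h, H) = -3 + √(5 + H)/7 (N(h, H) = -3 + √(H + 5)/7 = -3 + √(5 + H)/7)
T(Y) = 6*Y + 6*√2 (T(Y) = 6*(Y + √(-2 + 4)) = 6*(Y + √2) = 6*Y + 6*√2)
E = 398 - 72*√2 (E = -12*(6*(-6) + 6*√2) - 34 = -12*(-36 + 6*√2) - 34 = (432 - 72*√2) - 34 = 398 - 72*√2 ≈ 296.18)
N(-221, -167) + E = (-3 + √(5 - 167)/7) + (398 - 72*√2) = (-3 + √(-162)/7) + (398 - 72*√2) = (-3 + (9*I*√2)/7) + (398 - 72*√2) = (-3 + 9*I*√2/7) + (398 - 72*√2) = 395 - 72*√2 + 9*I*√2/7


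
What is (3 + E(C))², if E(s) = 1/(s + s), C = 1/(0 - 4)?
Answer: 1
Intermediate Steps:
C = -¼ (C = 1/(-4) = -¼ ≈ -0.25000)
E(s) = 1/(2*s)
(3 + E(C))² = (3 + 1/(2*(-¼)))² = (3 + (½)*(-4))² = (3 - 2)² = 1² = 1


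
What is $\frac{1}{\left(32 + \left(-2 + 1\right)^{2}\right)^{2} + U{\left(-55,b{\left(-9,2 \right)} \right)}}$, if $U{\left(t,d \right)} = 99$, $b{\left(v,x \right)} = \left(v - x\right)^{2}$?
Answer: $\frac{1}{1188} \approx 0.00084175$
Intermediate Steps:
$\frac{1}{\left(32 + \left(-2 + 1\right)^{2}\right)^{2} + U{\left(-55,b{\left(-9,2 \right)} \right)}} = \frac{1}{\left(32 + \left(-2 + 1\right)^{2}\right)^{2} + 99} = \frac{1}{\left(32 + \left(-1\right)^{2}\right)^{2} + 99} = \frac{1}{\left(32 + 1\right)^{2} + 99} = \frac{1}{33^{2} + 99} = \frac{1}{1089 + 99} = \frac{1}{1188}$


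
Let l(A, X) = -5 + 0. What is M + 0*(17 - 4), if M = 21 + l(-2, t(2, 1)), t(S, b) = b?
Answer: 16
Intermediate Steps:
l(A, X) = -5
M = 16 (M = 21 - 5 = 16)
M + 0*(17 - 4) = 16 + 0*(17 - 4) = 16 + 0*13 = 16 + 0 = 16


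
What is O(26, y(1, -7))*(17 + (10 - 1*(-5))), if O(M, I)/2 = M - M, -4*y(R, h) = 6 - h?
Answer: 0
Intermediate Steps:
y(R, h) = -3/2 + h/4 (y(R, h) = -(6 - h)/4 = -3/2 + h/4)
O(M, I) = 0 (O(M, I) = 2*(M - M) = 2*0 = 0)
O(26, y(1, -7))*(17 + (10 - 1*(-5))) = 0*(17 + (10 - 1*(-5))) = 0*(17 + (10 + 5)) = 0*(17 + 15) = 0*32 = 0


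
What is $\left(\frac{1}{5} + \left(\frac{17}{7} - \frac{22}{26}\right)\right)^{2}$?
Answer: $\frac{657721}{207025} \approx 3.177$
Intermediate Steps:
$\left(\frac{1}{5} + \left(\frac{17}{7} - \frac{22}{26}\right)\right)^{2} = \left(\frac{1}{5} + \left(17 \cdot \frac{1}{7} - \frac{11}{13}\right)\right)^{2} = \left(\frac{1}{5} + \left(\frac{17}{7} - \frac{11}{13}\right)\right)^{2} = \left(\frac{1}{5} + \frac{144}{91}\right)^{2} = \left(\frac{811}{455}\right)^{2} = \frac{657721}{207025}$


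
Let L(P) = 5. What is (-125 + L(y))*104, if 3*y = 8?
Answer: -12480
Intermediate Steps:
y = 8/3 (y = (⅓)*8 = 8/3 ≈ 2.6667)
(-125 + L(y))*104 = (-125 + 5)*104 = -120*104 = -12480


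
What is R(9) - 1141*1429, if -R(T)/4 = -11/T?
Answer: -14674357/9 ≈ -1.6305e+6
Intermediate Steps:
R(T) = 44/T (R(T) = -(-44)/T = 44/T)
R(9) - 1141*1429 = 44/9 - 1141*1429 = 44*(⅑) - 1630489 = 44/9 - 1630489 = -14674357/9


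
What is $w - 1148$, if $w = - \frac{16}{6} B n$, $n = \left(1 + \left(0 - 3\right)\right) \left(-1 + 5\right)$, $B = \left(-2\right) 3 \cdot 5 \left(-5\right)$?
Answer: $2052$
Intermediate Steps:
$B = 150$ ($B = \left(-6\right) \left(-25\right) = 150$)
$n = -8$ ($n = \left(1 - 3\right) 4 = \left(-2\right) 4 = -8$)
$w = 3200$ ($w = - \frac{16}{6} \cdot 150 \left(-8\right) = \left(-16\right) \frac{1}{6} \cdot 150 \left(-8\right) = \left(- \frac{8}{3}\right) 150 \left(-8\right) = \left(-400\right) \left(-8\right) = 3200$)
$w - 1148 = 3200 - 1148 = 2052$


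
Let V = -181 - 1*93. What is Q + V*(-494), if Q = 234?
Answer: 135590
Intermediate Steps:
V = -274 (V = -181 - 93 = -274)
Q + V*(-494) = 234 - 274*(-494) = 234 + 135356 = 135590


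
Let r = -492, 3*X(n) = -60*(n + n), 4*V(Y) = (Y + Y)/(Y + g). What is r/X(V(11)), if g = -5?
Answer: 738/55 ≈ 13.418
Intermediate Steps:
V(Y) = Y/(2*(-5 + Y)) (V(Y) = ((Y + Y)/(Y - 5))/4 = ((2*Y)/(-5 + Y))/4 = (2*Y/(-5 + Y))/4 = Y/(2*(-5 + Y)))
X(n) = -40*n (X(n) = (-60*(n + n))/3 = (-120*n)/3 = -40*n)
r/X(V(11)) = -492/((-20*11/(-5 + 11))) = -492/((-20*11/6)) = -492/((-40*11/12)) = -492/(-110/3) = -492*(-3/110) = 738/55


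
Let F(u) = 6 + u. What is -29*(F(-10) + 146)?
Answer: -4118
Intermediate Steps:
-29*(F(-10) + 146) = -29*((6 - 10) + 146) = -29*(-4 + 146) = -29*142 = -4118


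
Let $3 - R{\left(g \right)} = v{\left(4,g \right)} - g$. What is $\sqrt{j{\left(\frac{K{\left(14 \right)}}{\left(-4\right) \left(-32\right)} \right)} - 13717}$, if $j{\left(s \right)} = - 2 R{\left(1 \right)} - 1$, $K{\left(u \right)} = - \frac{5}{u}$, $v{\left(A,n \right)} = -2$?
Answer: $i \sqrt{13730} \approx 117.18 i$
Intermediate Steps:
$R{\left(g \right)} = 5 + g$ ($R{\left(g \right)} = 3 - \left(-2 - g\right) = 3 + \left(2 + g\right) = 5 + g$)
$j{\left(s \right)} = -13$ ($j{\left(s \right)} = - 2 \left(5 + 1\right) - 1 = \left(-2\right) 6 - 1 = -12 - 1 = -13$)
$\sqrt{j{\left(\frac{K{\left(14 \right)}}{\left(-4\right) \left(-32\right)} \right)} - 13717} = \sqrt{-13 - 13717} = \sqrt{-13730} = i \sqrt{13730}$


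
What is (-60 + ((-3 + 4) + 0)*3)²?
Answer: 3249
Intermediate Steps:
(-60 + ((-3 + 4) + 0)*3)² = (-60 + (1 + 0)*3)² = (-60 + 1*3)² = (-60 + 3)² = (-57)² = 3249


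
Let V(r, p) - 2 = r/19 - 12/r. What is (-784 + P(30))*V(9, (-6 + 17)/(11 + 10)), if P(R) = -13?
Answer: -51805/57 ≈ -908.86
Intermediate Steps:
V(r, p) = 2 - 12/r + r/19 (V(r, p) = 2 + (r/19 - 12/r) = 2 + (-12/r + r/19) = 2 - 12/r + r/19)
(-784 + P(30))*V(9, (-6 + 17)/(11 + 10)) = (-784 - 13)*(2 - 12/9 + (1/19)*9) = -797*(2 - 12*⅑ + 9/19) = -797*(2 - 4/3 + 9/19) = -797*65/57 = -51805/57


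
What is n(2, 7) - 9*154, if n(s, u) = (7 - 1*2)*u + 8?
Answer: -1343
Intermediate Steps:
n(s, u) = 8 + 5*u (n(s, u) = (7 - 2)*u + 8 = 5*u + 8 = 8 + 5*u)
n(2, 7) - 9*154 = (8 + 5*7) - 9*154 = (8 + 35) - 1386 = 43 - 1386 = -1343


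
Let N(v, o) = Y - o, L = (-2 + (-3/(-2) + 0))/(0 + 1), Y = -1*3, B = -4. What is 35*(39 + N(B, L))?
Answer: 2555/2 ≈ 1277.5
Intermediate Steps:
Y = -3
L = -½ (L = (-2 + (-3*(-½) + 0))/1 = (-2 + (3/2 + 0))*1 = (-2 + 3/2)*1 = -½*1 = -½ ≈ -0.50000)
N(v, o) = -3 - o
35*(39 + N(B, L)) = 35*(39 + (-3 - 1*(-½))) = 35*(39 + (-3 + ½)) = 35*(39 - 5/2) = 35*(73/2) = 2555/2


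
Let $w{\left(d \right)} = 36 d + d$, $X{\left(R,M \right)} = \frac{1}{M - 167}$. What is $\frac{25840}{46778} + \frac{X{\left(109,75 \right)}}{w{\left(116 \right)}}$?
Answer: $\frac{268506289}{486077584} \approx 0.55239$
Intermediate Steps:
$X{\left(R,M \right)} = \frac{1}{-167 + M}$
$w{\left(d \right)} = 37 d$
$\frac{25840}{46778} + \frac{X{\left(109,75 \right)}}{w{\left(116 \right)}} = \frac{25840}{46778} + \frac{1}{\left(-167 + 75\right) 37 \cdot 116} = 25840 \cdot \frac{1}{46778} + \frac{1}{\left(-92\right) 4292} = \frac{680}{1231} - \frac{1}{394864} = \frac{268506289}{486077584}$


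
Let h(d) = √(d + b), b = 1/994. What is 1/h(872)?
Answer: √247506/14691 ≈ 0.033864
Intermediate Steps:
b = 1/994 ≈ 0.0010060
h(d) = √(1/994 + d) (h(d) = √(d + 1/994) = √(1/994 + d))
1/h(872) = 1/(√(994 + 988036*872)/994) = 1/(√(994 + 861567392)/994) = 1/(√861568386/994) = 1/((59*√247506)/994) = 1/(59*√247506/994) = √247506/14691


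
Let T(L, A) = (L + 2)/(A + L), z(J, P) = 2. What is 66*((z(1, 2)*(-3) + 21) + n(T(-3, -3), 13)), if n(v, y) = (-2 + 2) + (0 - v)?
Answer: 979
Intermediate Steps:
T(L, A) = (2 + L)/(A + L)
n(v, y) = -v (n(v, y) = 0 - v = -v)
66*((z(1, 2)*(-3) + 21) + n(T(-3, -3), 13)) = 66*((2*(-3) + 21) - (2 - 3)/(-3 - 3)) = 66*((-6 + 21) - (-1)/(-6)) = 66*(15 - (-1)*(-1)/6) = 66*(15 - 1*1/6) = 66*(15 - 1/6) = 66*(89/6) = 979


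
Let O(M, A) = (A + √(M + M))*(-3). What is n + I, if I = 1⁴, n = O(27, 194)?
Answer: -581 - 9*√6 ≈ -603.04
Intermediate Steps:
O(M, A) = -3*A - 3*√2*√M (O(M, A) = (A + √(2*M))*(-3) = (A + √2*√M)*(-3) = -3*A - 3*√2*√M)
n = -582 - 9*√6 (n = -3*194 - 3*√2*√27 = -582 - 3*√2*3*√3 = -582 - 9*√6 ≈ -604.04)
I = 1
n + I = (-582 - 9*√6) + 1 = -581 - 9*√6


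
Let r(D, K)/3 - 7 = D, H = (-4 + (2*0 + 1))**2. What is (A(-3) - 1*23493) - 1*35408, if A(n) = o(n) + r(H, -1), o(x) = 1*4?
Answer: -58849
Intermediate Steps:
H = 9 (H = (-4 + (0 + 1))**2 = (-4 + 1)**2 = (-3)**2 = 9)
r(D, K) = 21 + 3*D
o(x) = 4
A(n) = 52 (A(n) = 4 + (21 + 3*9) = 4 + (21 + 27) = 4 + 48 = 52)
(A(-3) - 1*23493) - 1*35408 = (52 - 1*23493) - 1*35408 = (52 - 23493) - 35408 = -23441 - 35408 = -58849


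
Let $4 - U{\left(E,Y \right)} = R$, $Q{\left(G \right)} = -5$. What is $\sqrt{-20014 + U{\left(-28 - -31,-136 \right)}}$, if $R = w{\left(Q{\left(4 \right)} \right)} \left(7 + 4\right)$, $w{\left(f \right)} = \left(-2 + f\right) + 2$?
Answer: $i \sqrt{19955} \approx 141.26 i$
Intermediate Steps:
$w{\left(f \right)} = f$
$R = -55$ ($R = - 5 \left(7 + 4\right) = \left(-5\right) 11 = -55$)
$U{\left(E,Y \right)} = 59$ ($U{\left(E,Y \right)} = 4 - -55 = 4 + 55 = 59$)
$\sqrt{-20014 + U{\left(-28 - -31,-136 \right)}} = \sqrt{-20014 + 59} = \sqrt{-19955} = i \sqrt{19955}$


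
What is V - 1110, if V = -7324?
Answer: -8434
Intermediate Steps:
V - 1110 = -7324 - 1110 = -8434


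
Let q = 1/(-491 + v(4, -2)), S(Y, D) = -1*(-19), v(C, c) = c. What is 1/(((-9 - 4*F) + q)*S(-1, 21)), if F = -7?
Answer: 493/177954 ≈ 0.0027704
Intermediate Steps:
S(Y, D) = 19
q = -1/493 (q = 1/(-491 - 2) = 1/(-493) = -1/493 ≈ -0.0020284)
1/(((-9 - 4*F) + q)*S(-1, 21)) = 1/(((-9 - 4*(-7)) - 1/493)*19) = 1/(((-9 + 28) - 1/493)*19) = 1/((19 - 1/493)*19) = 1/((9366/493)*19) = 1/(177954/493) = 493/177954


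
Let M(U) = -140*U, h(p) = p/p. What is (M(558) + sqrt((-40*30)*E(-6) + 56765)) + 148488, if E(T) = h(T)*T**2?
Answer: 70368 + sqrt(13565) ≈ 70485.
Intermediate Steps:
h(p) = 1
E(T) = T**2 (E(T) = 1*T**2 = T**2)
(M(558) + sqrt((-40*30)*E(-6) + 56765)) + 148488 = (-140*558 + sqrt(-40*30*(-6)**2 + 56765)) + 148488 = (-78120 + sqrt(-1200*36 + 56765)) + 148488 = (-78120 + sqrt(-43200 + 56765)) + 148488 = (-78120 + sqrt(13565)) + 148488 = 70368 + sqrt(13565)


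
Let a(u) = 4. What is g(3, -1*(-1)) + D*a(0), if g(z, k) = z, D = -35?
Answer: -137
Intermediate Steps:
g(3, -1*(-1)) + D*a(0) = 3 - 35*4 = 3 - 140 = -137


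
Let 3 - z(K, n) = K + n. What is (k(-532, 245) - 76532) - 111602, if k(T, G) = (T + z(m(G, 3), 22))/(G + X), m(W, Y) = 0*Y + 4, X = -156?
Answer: -16744481/89 ≈ -1.8814e+5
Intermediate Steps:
m(W, Y) = 4 (m(W, Y) = 0 + 4 = 4)
z(K, n) = 3 - K - n (z(K, n) = 3 - (K + n) = 3 + (-K - n) = 3 - K - n)
k(T, G) = (-23 + T)/(-156 + G) (k(T, G) = (T + (3 - 1*4 - 1*22))/(G - 156) = (T + (3 - 4 - 22))/(-156 + G) = (T - 23)/(-156 + G) = (-23 + T)/(-156 + G))
(k(-532, 245) - 76532) - 111602 = ((-23 - 532)/(-156 + 245) - 76532) - 111602 = (-555/89 - 76532) - 111602 = -6811903/89 - 111602 = -16744481/89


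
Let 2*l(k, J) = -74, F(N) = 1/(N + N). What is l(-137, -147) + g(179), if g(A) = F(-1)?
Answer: -75/2 ≈ -37.500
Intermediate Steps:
F(N) = 1/(2*N)
l(k, J) = -37 (l(k, J) = (½)*(-74) = -37)
g(A) = -½ (g(A) = (½)/(-1) = (½)*(-1) = -½)
l(-137, -147) + g(179) = -37 - ½ = -75/2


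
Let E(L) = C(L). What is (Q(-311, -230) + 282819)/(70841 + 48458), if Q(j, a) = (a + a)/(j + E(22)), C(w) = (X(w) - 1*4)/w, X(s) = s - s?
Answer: 968094497/408360477 ≈ 2.3707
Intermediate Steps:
X(s) = 0
C(w) = -4/w (C(w) = (0 - 1*4)/w = (0 - 4)/w = -4/w)
E(L) = -4/L
Q(j, a) = 2*a/(-2/11 + j) (Q(j, a) = (a + a)/(j - 4/22) = (2*a)/(j - 4*1/22) = (2*a)/(j - 2/11) = (2*a)/(-2/11 + j) = 2*a/(-2/11 + j))
(Q(-311, -230) + 282819)/(70841 + 48458) = (22*(-230)/(-2 + 11*(-311)) + 282819)/(70841 + 48458) = (22*(-230)/(-2 - 3421) + 282819)/119299 = (22*(-230)/(-3423) + 282819)*(1/119299) = (22*(-230)*(-1/3423) + 282819)*(1/119299) = (5060/3423 + 282819)*(1/119299) = (968094497/3423)*(1/119299) = 968094497/408360477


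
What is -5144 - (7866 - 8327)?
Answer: -4683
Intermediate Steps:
-5144 - (7866 - 8327) = -5144 - 1*(-461) = -5144 + 461 = -4683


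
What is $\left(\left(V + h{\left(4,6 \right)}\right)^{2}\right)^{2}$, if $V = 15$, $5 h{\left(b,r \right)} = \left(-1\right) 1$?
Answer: $\frac{29986576}{625} \approx 47979.0$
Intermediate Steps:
$h{\left(b,r \right)} = - \frac{1}{5}$ ($h{\left(b,r \right)} = \frac{\left(-1\right) 1}{5} = \frac{1}{5} \left(-1\right) = - \frac{1}{5}$)
$\left(\left(V + h{\left(4,6 \right)}\right)^{2}\right)^{2} = \left(\left(15 - \frac{1}{5}\right)^{2}\right)^{2} = \left(\left(\frac{74}{5}\right)^{2}\right)^{2} = \left(\frac{5476}{25}\right)^{2} = \frac{29986576}{625}$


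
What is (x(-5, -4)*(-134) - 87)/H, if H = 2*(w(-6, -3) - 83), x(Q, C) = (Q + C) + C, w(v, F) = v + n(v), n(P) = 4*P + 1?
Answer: -1655/224 ≈ -7.3884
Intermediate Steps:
n(P) = 1 + 4*P
w(v, F) = 1 + 5*v (w(v, F) = v + (1 + 4*v) = 1 + 5*v)
x(Q, C) = Q + 2*C (x(Q, C) = (C + Q) + C = Q + 2*C)
H = -224 (H = 2*((1 + 5*(-6)) - 83) = 2*((1 - 30) - 83) = 2*(-29 - 83) = 2*(-112) = -224)
(x(-5, -4)*(-134) - 87)/H = ((-5 + 2*(-4))*(-134) - 87)/(-224) = ((-5 - 8)*(-134) - 87)*(-1/224) = (-13*(-134) - 87)*(-1/224) = (1742 - 87)*(-1/224) = 1655*(-1/224) = -1655/224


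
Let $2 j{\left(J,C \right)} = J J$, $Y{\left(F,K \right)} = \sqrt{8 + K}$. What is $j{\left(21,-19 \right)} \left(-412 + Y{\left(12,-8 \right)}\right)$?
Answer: $-90846$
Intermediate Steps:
$j{\left(J,C \right)} = \frac{J^{2}}{2}$ ($j{\left(J,C \right)} = \frac{J J}{2} = \frac{J^{2}}{2}$)
$j{\left(21,-19 \right)} \left(-412 + Y{\left(12,-8 \right)}\right) = \frac{21^{2}}{2} \left(-412 + \sqrt{8 - 8}\right) = \frac{1}{2} \cdot 441 \left(-412 + \sqrt{0}\right) = \frac{441 \left(-412 + 0\right)}{2} = \frac{441}{2} \left(-412\right) = -90846$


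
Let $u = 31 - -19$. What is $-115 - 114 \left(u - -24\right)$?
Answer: $-8551$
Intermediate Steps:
$u = 50$ ($u = 31 + 19 = 50$)
$-115 - 114 \left(u - -24\right) = -115 - 114 \left(50 - -24\right) = -115 - 114 \left(50 + 24\right) = -115 - 8436 = -8551$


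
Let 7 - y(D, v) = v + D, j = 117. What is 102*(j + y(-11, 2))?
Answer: 13566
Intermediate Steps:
y(D, v) = 7 - D - v (y(D, v) = 7 - (v + D) = 7 - (D + v) = 7 + (-D - v) = 7 - D - v)
102*(j + y(-11, 2)) = 102*(117 + (7 - 1*(-11) - 1*2)) = 102*(117 + (7 + 11 - 2)) = 102*(117 + 16) = 102*133 = 13566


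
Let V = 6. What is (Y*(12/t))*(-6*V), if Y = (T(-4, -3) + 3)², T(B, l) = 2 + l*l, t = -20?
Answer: 21168/5 ≈ 4233.6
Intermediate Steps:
T(B, l) = 2 + l²
Y = 196 (Y = ((2 + (-3)²) + 3)² = ((2 + 9) + 3)² = (11 + 3)² = 14² = 196)
(Y*(12/t))*(-6*V) = (196*(12/(-20)))*(-6*6) = (196*(12*(-1/20)))*(-36) = (196*(-⅗))*(-36) = -588/5*(-36) = 21168/5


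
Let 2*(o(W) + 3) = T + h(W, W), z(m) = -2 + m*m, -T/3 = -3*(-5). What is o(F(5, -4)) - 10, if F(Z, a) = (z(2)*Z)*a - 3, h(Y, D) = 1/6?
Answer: -425/12 ≈ -35.417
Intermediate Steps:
h(Y, D) = ⅙
T = -45 (T = -(-9)*(-5) = -3*15 = -45)
z(m) = -2 + m²
F(Z, a) = -3 + 2*Z*a (F(Z, a) = ((-2 + 2²)*Z)*a - 3 = ((-2 + 4)*Z)*a - 3 = (2*Z)*a - 3 = 2*Z*a - 3 = -3 + 2*Z*a)
o(W) = -305/12 (o(W) = -3 + (-45 + ⅙)/2 = -3 + (½)*(-269/6) = -3 - 269/12 = -305/12)
o(F(5, -4)) - 10 = -305/12 - 10 = -425/12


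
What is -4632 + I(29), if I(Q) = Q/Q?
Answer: -4631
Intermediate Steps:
I(Q) = 1
-4632 + I(29) = -4632 + 1 = -4631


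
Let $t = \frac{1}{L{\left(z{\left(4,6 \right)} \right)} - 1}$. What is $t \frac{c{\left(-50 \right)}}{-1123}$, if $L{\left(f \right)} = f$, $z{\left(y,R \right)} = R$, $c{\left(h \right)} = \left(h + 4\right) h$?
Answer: $- \frac{460}{1123} \approx -0.40962$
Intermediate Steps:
$c{\left(h \right)} = h \left(4 + h\right)$ ($c{\left(h \right)} = \left(4 + h\right) h = h \left(4 + h\right)$)
$t = \frac{1}{5}$ ($t = \frac{1}{6 - 1} = \frac{1}{5} \approx 0.2$)
$t \frac{c{\left(-50 \right)}}{-1123} = \frac{- 50 \left(4 - 50\right) \frac{1}{-1123}}{5} = \frac{\left(-50\right) \left(-46\right) \left(- \frac{1}{1123}\right)}{5} = \frac{2300 \left(- \frac{1}{1123}\right)}{5} = \frac{1}{5} \left(- \frac{2300}{1123}\right) = - \frac{460}{1123}$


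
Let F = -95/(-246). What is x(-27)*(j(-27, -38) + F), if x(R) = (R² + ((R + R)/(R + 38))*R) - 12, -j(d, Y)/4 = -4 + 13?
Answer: -27290515/902 ≈ -30256.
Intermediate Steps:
j(d, Y) = -36 (j(d, Y) = -4*(-4 + 13) = -4*9 = -36)
x(R) = -12 + R² + 2*R²/(38 + R) (x(R) = (R² + ((2*R)/(38 + R))*R) - 12 = (R² + (2*R/(38 + R))*R) - 12 = (R² + 2*R²/(38 + R)) - 12 = -12 + R² + 2*R²/(38 + R))
F = 95/246 (F = -95*(-1/246) = 95/246 ≈ 0.38618)
x(-27)*(j(-27, -38) + F) = ((-456 + (-27)³ - 12*(-27) + 40*(-27)²)/(38 - 27))*(-36 + 95/246) = ((-456 - 19683 + 324 + 40*729)/11)*(-8761/246) = ((-456 - 19683 + 324 + 29160)/11)*(-8761/246) = ((1/11)*9345)*(-8761/246) = (9345/11)*(-8761/246) = -27290515/902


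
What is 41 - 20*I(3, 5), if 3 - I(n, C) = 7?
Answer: 121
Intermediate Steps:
I(n, C) = -4 (I(n, C) = 3 - 1*7 = 3 - 7 = -4)
41 - 20*I(3, 5) = 41 - 20*(-4) = 41 + 80 = 121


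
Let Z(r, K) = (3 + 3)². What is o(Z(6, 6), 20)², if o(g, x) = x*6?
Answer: 14400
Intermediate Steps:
Z(r, K) = 36 (Z(r, K) = 6² = 36)
o(g, x) = 6*x
o(Z(6, 6), 20)² = (6*20)² = 120² = 14400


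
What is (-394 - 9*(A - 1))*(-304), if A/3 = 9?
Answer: 190912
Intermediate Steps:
A = 27 (A = 3*9 = 27)
(-394 - 9*(A - 1))*(-304) = (-394 - 9*(27 - 1))*(-304) = (-394 - 9*26)*(-304) = (-394 - 234)*(-304) = -628*(-304) = 190912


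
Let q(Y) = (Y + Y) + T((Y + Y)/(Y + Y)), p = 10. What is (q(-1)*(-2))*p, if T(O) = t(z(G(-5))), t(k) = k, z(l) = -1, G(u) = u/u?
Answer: 60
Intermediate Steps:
G(u) = 1
T(O) = -1
q(Y) = -1 + 2*Y (q(Y) = (Y + Y) - 1 = 2*Y - 1 = -1 + 2*Y)
(q(-1)*(-2))*p = ((-1 + 2*(-1))*(-2))*10 = ((-1 - 2)*(-2))*10 = -3*(-2)*10 = 6*10 = 60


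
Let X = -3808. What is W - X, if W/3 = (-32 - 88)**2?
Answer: 47008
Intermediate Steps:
W = 43200 (W = 3*(-32 - 88)**2 = 3*(-120)**2 = 3*14400 = 43200)
W - X = 43200 - 1*(-3808) = 43200 + 3808 = 47008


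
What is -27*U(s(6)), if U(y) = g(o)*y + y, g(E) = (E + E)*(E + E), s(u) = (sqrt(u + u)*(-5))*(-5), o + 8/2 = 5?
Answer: -6750*sqrt(3) ≈ -11691.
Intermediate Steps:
o = 1 (o = -4 + 5 = 1)
s(u) = 25*sqrt(2)*sqrt(u) (s(u) = (sqrt(2*u)*(-5))*(-5) = ((sqrt(2)*sqrt(u))*(-5))*(-5) = -5*sqrt(2)*sqrt(u)*(-5) = 25*sqrt(2)*sqrt(u))
g(E) = 4*E**2 (g(E) = (2*E)*(2*E) = 4*E**2)
U(y) = 5*y (U(y) = (4*1**2)*y + y = (4*1)*y + y = 4*y + y = 5*y)
-27*U(s(6)) = -135*25*sqrt(2)*sqrt(6) = -135*50*sqrt(3) = -6750*sqrt(3)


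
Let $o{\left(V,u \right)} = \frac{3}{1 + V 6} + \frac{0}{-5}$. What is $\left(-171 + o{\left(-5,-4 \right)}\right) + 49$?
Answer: $- \frac{3541}{29} \approx -122.1$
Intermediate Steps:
$o{\left(V,u \right)} = \frac{3}{1 + 6 V}$ ($o{\left(V,u \right)} = \frac{3}{1 + 6 V} + 0 \left(- \frac{1}{5}\right) = \frac{3}{1 + 6 V} + 0 = \frac{3}{1 + 6 V}$)
$\left(-171 + o{\left(-5,-4 \right)}\right) + 49 = \left(-171 + \frac{3}{1 + 6 \left(-5\right)}\right) + 49 = \left(-171 + \frac{3}{1 - 30}\right) + 49 = \left(-171 + \frac{3}{-29}\right) + 49 = \left(-171 + 3 \left(- \frac{1}{29}\right)\right) + 49 = \left(-171 - \frac{3}{29}\right) + 49 = - \frac{4962}{29} + 49 = - \frac{3541}{29}$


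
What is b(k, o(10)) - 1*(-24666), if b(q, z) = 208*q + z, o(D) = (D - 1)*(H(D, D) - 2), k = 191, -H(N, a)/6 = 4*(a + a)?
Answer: 60056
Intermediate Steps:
H(N, a) = -48*a (H(N, a) = -24*(a + a) = -24*2*a = -48*a)
o(D) = (-1 + D)*(-2 - 48*D) (o(D) = (D - 1)*(-48*D - 2) = (-1 + D)*(-2 - 48*D))
b(q, z) = z + 208*q
b(k, o(10)) - 1*(-24666) = ((2 - 48*10² + 46*10) + 208*191) - 1*(-24666) = ((2 - 48*100 + 460) + 39728) + 24666 = ((2 - 4800 + 460) + 39728) + 24666 = (-4338 + 39728) + 24666 = 35390 + 24666 = 60056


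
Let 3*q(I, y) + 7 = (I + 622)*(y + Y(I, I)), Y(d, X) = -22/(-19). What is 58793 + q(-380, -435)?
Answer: 1356262/57 ≈ 23794.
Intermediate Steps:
Y(d, X) = 22/19 (Y(d, X) = -22*(-1/19) = 22/19)
q(I, y) = -7/3 + (622 + I)*(22/19 + y)/3 (q(I, y) = -7/3 + ((I + 622)*(y + 22/19))/3 = -7/3 + ((622 + I)*(22/19 + y))/3 = -7/3 + (622 + I)*(22/19 + y)/3)
58793 + q(-380, -435) = 58793 + (4517/19 + (22/57)*(-380) + (622/3)*(-435) + (⅓)*(-380)*(-435)) = 58793 + (4517/19 - 440/3 - 90190 + 55100) = 58793 - 1994939/57 = 1356262/57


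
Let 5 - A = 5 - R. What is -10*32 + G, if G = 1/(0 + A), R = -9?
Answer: -2881/9 ≈ -320.11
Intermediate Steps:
A = -9 (A = 5 - (5 - 1*(-9)) = 5 - (5 + 9) = 5 - 1*14 = 5 - 14 = -9)
G = -⅑ (G = 1/(0 - 9) = 1/(-9) = -⅑ ≈ -0.11111)
-10*32 + G = -10*32 - ⅑ = -320 - ⅑ = -2881/9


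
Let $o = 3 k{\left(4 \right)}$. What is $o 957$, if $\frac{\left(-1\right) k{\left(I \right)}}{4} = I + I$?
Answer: $-91872$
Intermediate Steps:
$k{\left(I \right)} = - 8 I$ ($k{\left(I \right)} = - 4 \left(I + I\right) = - 4 \cdot 2 I = - 8 I$)
$o = -96$ ($o = 3 \left(\left(-8\right) 4\right) = 3 \left(-32\right) = -96$)
$o 957 = \left(-96\right) 957 = -91872$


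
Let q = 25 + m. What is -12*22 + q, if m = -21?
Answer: -260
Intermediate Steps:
q = 4 (q = 25 - 21 = 4)
-12*22 + q = -12*22 + 4 = -264 + 4 = -260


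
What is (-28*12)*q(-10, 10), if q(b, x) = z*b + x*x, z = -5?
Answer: -50400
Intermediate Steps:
q(b, x) = x² - 5*b (q(b, x) = -5*b + x*x = -5*b + x² = x² - 5*b)
(-28*12)*q(-10, 10) = (-28*12)*(10² - 5*(-10)) = -336*(100 + 50) = -336*150 = -50400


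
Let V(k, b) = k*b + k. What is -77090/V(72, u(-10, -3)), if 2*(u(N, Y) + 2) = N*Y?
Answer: -38545/504 ≈ -76.478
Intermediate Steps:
u(N, Y) = -2 + N*Y/2 (u(N, Y) = -2 + (N*Y)/2 = -2 + N*Y/2)
V(k, b) = k + b*k (V(k, b) = b*k + k = k + b*k)
-77090/V(72, u(-10, -3)) = -77090*1/(72*(1 + (-2 + (½)*(-10)*(-3)))) = -77090*1/(72*(1 + (-2 + 15))) = -77090*1/(72*(1 + 13)) = -77090/(72*14) = -77090/1008 = -77090*1/1008 = -38545/504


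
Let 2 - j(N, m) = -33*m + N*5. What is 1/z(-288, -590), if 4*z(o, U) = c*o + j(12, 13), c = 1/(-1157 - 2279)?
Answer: 3436/318761 ≈ 0.010779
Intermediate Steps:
j(N, m) = 2 - 5*N + 33*m (j(N, m) = 2 - (-33*m + N*5) = 2 - (-33*m + 5*N) = 2 + (-5*N + 33*m) = 2 - 5*N + 33*m)
c = -1/3436 (c = 1/(-3436) = -1/3436 ≈ -0.00029104)
z(o, U) = 371/4 - o/13744 (z(o, U) = (-o/3436 + (2 - 5*12 + 33*13))/4 = (-o/3436 + (2 - 60 + 429))/4 = (-o/3436 + 371)/4 = (371 - o/3436)/4 = 371/4 - o/13744)
1/z(-288, -590) = 1/(371/4 - 1/13744*(-288)) = 1/(371/4 + 18/859) = 1/(318761/3436) = 3436/318761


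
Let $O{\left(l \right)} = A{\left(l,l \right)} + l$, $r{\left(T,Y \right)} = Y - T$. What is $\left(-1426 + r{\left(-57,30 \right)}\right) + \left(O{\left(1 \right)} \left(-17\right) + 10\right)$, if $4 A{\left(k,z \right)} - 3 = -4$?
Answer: $- \frac{5367}{4} \approx -1341.8$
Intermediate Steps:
$A{\left(k,z \right)} = - \frac{1}{4}$ ($A{\left(k,z \right)} = \frac{3}{4} + \frac{1}{4} \left(-4\right) = \frac{3}{4} - 1 = - \frac{1}{4}$)
$O{\left(l \right)} = - \frac{1}{4} + l$
$\left(-1426 + r{\left(-57,30 \right)}\right) + \left(O{\left(1 \right)} \left(-17\right) + 10\right) = \left(-1426 + \left(30 - -57\right)\right) + \left(\left(- \frac{1}{4} + 1\right) \left(-17\right) + 10\right) = \left(-1426 + \left(30 + 57\right)\right) + \left(\frac{3}{4} \left(-17\right) + 10\right) = \left(-1426 + 87\right) + \left(- \frac{51}{4} + 10\right) = -1339 - \frac{11}{4} = - \frac{5367}{4}$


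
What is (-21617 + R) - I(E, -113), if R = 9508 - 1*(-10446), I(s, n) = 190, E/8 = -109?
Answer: -1853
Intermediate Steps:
E = -872 (E = 8*(-109) = -872)
R = 19954 (R = 9508 + 10446 = 19954)
(-21617 + R) - I(E, -113) = (-21617 + 19954) - 1*190 = -1663 - 190 = -1853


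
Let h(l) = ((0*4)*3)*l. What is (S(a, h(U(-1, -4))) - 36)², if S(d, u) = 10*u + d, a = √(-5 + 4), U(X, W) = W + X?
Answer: (36 - I)² ≈ 1295.0 - 72.0*I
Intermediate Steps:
h(l) = 0 (h(l) = (0*3)*l = 0*l = 0)
a = I (a = √(-1) = I ≈ 1.0*I)
S(d, u) = d + 10*u
(S(a, h(U(-1, -4))) - 36)² = ((I + 10*0) - 36)² = ((I + 0) - 36)² = (I - 36)² = (-36 + I)²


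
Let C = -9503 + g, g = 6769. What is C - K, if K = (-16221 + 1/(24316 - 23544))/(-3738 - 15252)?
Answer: -40093728131/14660280 ≈ -2734.9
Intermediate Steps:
K = 12522611/14660280 (K = (-16221 + 1/772)/(-18990) = (-16221 + 1/772)*(-1/18990) = -12522611/772*(-1/18990) = 12522611/14660280 ≈ 0.85419)
C = -2734 (C = -9503 + 6769 = -2734)
C - K = -2734 - 1*12522611/14660280 = -2734 - 12522611/14660280 = -40093728131/14660280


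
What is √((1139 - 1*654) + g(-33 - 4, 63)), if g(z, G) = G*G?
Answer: √4454 ≈ 66.738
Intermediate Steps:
g(z, G) = G²
√((1139 - 1*654) + g(-33 - 4, 63)) = √((1139 - 1*654) + 63²) = √((1139 - 654) + 3969) = √(485 + 3969) = √4454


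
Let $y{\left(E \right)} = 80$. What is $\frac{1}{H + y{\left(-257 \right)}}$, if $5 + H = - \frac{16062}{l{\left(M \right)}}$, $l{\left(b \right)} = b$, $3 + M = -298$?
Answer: $\frac{301}{38637} \approx 0.0077905$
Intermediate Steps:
$M = -301$ ($M = -3 - 298 = -301$)
$H = \frac{14557}{301}$ ($H = -5 - \frac{16062}{-301} = -5 - - \frac{16062}{301} = -5 + \frac{16062}{301} = \frac{14557}{301} \approx 48.362$)
$\frac{1}{H + y{\left(-257 \right)}} = \frac{1}{\frac{14557}{301} + 80} = \frac{1}{\frac{38637}{301}} = \frac{301}{38637}$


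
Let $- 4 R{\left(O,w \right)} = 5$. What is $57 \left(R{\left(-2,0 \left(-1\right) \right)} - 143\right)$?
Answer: $- \frac{32889}{4} \approx -8222.3$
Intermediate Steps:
$R{\left(O,w \right)} = - \frac{5}{4}$ ($R{\left(O,w \right)} = \left(- \frac{1}{4}\right) 5 = - \frac{5}{4}$)
$57 \left(R{\left(-2,0 \left(-1\right) \right)} - 143\right) = 57 \left(- \frac{5}{4} - 143\right) = 57 \left(- \frac{577}{4}\right) = - \frac{32889}{4}$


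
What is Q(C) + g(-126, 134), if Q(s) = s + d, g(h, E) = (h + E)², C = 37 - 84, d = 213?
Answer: 230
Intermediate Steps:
C = -47
g(h, E) = (E + h)²
Q(s) = 213 + s (Q(s) = s + 213 = 213 + s)
Q(C) + g(-126, 134) = (213 - 47) + (134 - 126)² = 166 + 8² = 166 + 64 = 230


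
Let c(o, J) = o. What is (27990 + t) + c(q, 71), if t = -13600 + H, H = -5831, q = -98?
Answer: 8461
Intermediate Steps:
t = -19431 (t = -13600 - 5831 = -19431)
(27990 + t) + c(q, 71) = (27990 - 19431) - 98 = 8559 - 98 = 8461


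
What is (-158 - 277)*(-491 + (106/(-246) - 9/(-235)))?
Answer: 411907387/1927 ≈ 2.1376e+5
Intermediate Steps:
(-158 - 277)*(-491 + (106/(-246) - 9/(-235))) = -435*(-491 + (106*(-1/246) - 9*(-1/235))) = -435*(-491 + (-53/123 + 9/235)) = -435*(-491 - 11348/28905) = -435*(-14203703/28905) = 411907387/1927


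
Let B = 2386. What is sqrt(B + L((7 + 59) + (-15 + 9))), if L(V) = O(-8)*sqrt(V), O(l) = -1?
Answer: sqrt(2386 - 2*sqrt(15)) ≈ 48.767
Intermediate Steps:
L(V) = -sqrt(V)
sqrt(B + L((7 + 59) + (-15 + 9))) = sqrt(2386 - sqrt((7 + 59) + (-15 + 9))) = sqrt(2386 - sqrt(66 - 6)) = sqrt(2386 - sqrt(60)) = sqrt(2386 - 2*sqrt(15))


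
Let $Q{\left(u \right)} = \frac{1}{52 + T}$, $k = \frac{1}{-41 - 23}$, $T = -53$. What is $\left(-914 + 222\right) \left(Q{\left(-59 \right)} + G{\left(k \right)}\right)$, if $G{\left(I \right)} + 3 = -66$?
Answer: $48440$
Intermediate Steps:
$k = - \frac{1}{64}$ ($k = \frac{1}{-64} = - \frac{1}{64} \approx -0.015625$)
$G{\left(I \right)} = -69$ ($G{\left(I \right)} = -3 - 66 = -69$)
$Q{\left(u \right)} = -1$ ($Q{\left(u \right)} = \frac{1}{52 - 53} = \frac{1}{-1} = -1$)
$\left(-914 + 222\right) \left(Q{\left(-59 \right)} + G{\left(k \right)}\right) = \left(-914 + 222\right) \left(-1 - 69\right) = \left(-692\right) \left(-70\right) = 48440$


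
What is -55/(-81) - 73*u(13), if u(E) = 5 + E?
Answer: -106379/81 ≈ -1313.3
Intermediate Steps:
-55/(-81) - 73*u(13) = -55/(-81) - 73*(5 + 13) = -55*(-1/81) - 73*18 = 55/81 - 1314 = -106379/81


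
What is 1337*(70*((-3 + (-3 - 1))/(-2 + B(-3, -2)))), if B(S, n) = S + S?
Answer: 327565/4 ≈ 81891.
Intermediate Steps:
B(S, n) = 2*S
1337*(70*((-3 + (-3 - 1))/(-2 + B(-3, -2)))) = 1337*(70*((-3 + (-3 - 1))/(-2 + 2*(-3)))) = 1337*(70*((-3 - 4)/(-2 - 6))) = 1337*(70*(-7/(-8))) = 1337*(70*(-7*(-⅛))) = 1337*(70*(7/8)) = 1337*(245/4) = 327565/4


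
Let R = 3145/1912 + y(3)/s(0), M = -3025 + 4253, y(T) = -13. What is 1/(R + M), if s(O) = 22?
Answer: 21032/25849463 ≈ 0.00081363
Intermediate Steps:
M = 1228
R = 22167/21032 (R = 3145/1912 - 13/22 = 22167/21032 ≈ 1.0540)
1/(R + M) = 1/(22167/21032 + 1228) = 1/(25849463/21032) = 21032/25849463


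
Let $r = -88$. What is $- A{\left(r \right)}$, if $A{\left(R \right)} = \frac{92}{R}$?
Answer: $\frac{23}{22} \approx 1.0455$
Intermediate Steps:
$- A{\left(r \right)} = - \frac{92}{-88} = - \frac{92 \left(-1\right)}{88} = \left(-1\right) \left(- \frac{23}{22}\right) = \frac{23}{22}$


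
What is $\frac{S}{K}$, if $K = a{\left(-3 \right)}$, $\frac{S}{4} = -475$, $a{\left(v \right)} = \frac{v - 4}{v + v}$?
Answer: $- \frac{11400}{7} \approx -1628.6$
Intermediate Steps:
$a{\left(v \right)} = \frac{-4 + v}{2 v}$
$S = -1900$ ($S = 4 \left(-475\right) = -1900$)
$K = \frac{7}{6}$ ($K = \frac{-4 - 3}{2 \left(-3\right)} = \frac{1}{2} \left(- \frac{1}{3}\right) \left(-7\right) = \frac{7}{6} \approx 1.1667$)
$\frac{S}{K} = - \frac{1900}{\frac{7}{6}} = \left(-1900\right) \frac{6}{7} = - \frac{11400}{7}$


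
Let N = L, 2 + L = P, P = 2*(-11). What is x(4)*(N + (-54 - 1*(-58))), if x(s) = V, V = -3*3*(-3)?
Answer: -540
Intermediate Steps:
V = 27 (V = -9*(-3) = 27)
x(s) = 27
P = -22
L = -24 (L = -2 - 22 = -24)
N = -24
x(4)*(N + (-54 - 1*(-58))) = 27*(-24 + (-54 - 1*(-58))) = 27*(-24 + (-54 + 58)) = 27*(-24 + 4) = 27*(-20) = -540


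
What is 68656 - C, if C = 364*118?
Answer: 25704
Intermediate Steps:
C = 42952
68656 - C = 68656 - 1*42952 = 68656 - 42952 = 25704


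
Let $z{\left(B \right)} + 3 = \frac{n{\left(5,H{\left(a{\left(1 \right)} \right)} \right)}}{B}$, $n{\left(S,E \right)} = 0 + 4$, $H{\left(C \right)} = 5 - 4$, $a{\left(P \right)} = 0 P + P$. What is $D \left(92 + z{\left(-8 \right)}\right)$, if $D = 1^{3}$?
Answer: $\frac{177}{2} \approx 88.5$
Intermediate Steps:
$D = 1$
$a{\left(P \right)} = P$ ($a{\left(P \right)} = 0 + P = P$)
$H{\left(C \right)} = 1$
$n{\left(S,E \right)} = 4$
$z{\left(B \right)} = -3 + \frac{4}{B}$
$D \left(92 + z{\left(-8 \right)}\right) = 1 \left(92 - \left(3 - \frac{4}{-8}\right)\right) = 1 \left(92 + \left(-3 + 4 \left(- \frac{1}{8}\right)\right)\right) = 1 \left(92 - \frac{7}{2}\right) = 1 \cdot \frac{177}{2} = \frac{177}{2}$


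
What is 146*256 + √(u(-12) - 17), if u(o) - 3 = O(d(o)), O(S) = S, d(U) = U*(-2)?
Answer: 37376 + √10 ≈ 37379.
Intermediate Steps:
d(U) = -2*U
u(o) = 3 - 2*o
146*256 + √(u(-12) - 17) = 146*256 + √((3 - 2*(-12)) - 17) = 37376 + √((3 + 24) - 17) = 37376 + √(27 - 17) = 37376 + √10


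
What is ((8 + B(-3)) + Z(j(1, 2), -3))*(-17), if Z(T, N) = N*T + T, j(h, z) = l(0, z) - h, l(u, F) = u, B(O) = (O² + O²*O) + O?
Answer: 187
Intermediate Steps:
B(O) = O + O² + O³ (B(O) = (O² + O³) + O = O + O² + O³)
j(h, z) = -h (j(h, z) = 0 - h = -h)
Z(T, N) = T + N*T
((8 + B(-3)) + Z(j(1, 2), -3))*(-17) = ((8 - 3*(1 - 3 + (-3)²)) + (-1*1)*(1 - 3))*(-17) = ((8 - 3*(1 - 3 + 9)) - 1*(-2))*(-17) = ((8 - 3*7) + 2)*(-17) = ((8 - 21) + 2)*(-17) = (-13 + 2)*(-17) = -11*(-17) = 187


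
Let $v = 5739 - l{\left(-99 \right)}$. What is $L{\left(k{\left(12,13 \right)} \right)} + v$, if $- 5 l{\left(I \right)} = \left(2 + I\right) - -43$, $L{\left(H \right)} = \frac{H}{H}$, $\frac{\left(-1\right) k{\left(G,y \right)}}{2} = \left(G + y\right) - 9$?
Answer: $\frac{28646}{5} \approx 5729.2$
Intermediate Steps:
$k{\left(G,y \right)} = 18 - 2 G - 2 y$ ($k{\left(G,y \right)} = - 2 \left(\left(G + y\right) - 9\right) = - 2 \left(-9 + G + y\right) = 18 - 2 G - 2 y$)
$L{\left(H \right)} = 1$
$l{\left(I \right)} = -9 - \frac{I}{5}$ ($l{\left(I \right)} = - \frac{\left(2 + I\right) - -43}{5} = - \frac{\left(2 + I\right) + 43}{5} = - \frac{45 + I}{5} = -9 - \frac{I}{5}$)
$v = \frac{28641}{5}$ ($v = 5739 - \left(-9 - - \frac{99}{5}\right) = 5739 - \left(-9 + \frac{99}{5}\right) = 5739 - \frac{54}{5} = \frac{28641}{5} \approx 5728.2$)
$L{\left(k{\left(12,13 \right)} \right)} + v = 1 + \frac{28641}{5} = \frac{28646}{5}$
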